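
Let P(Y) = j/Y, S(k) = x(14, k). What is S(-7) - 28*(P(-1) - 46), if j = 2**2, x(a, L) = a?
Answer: 1414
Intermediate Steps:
j = 4
S(k) = 14
P(Y) = 4/Y
S(-7) - 28*(P(-1) - 46) = 14 - 28*(4/(-1) - 46) = 14 - 28*(4*(-1) - 46) = 14 - 28*(-4 - 46) = 14 - 28*(-50) = 14 + 1400 = 1414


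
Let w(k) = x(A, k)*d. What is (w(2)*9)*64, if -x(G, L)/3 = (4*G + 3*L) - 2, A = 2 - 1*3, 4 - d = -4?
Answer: 0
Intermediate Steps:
d = 8 (d = 4 - 1*(-4) = 4 + 4 = 8)
A = -1 (A = 2 - 3 = -1)
x(G, L) = 6 - 12*G - 9*L (x(G, L) = -3*((4*G + 3*L) - 2) = -3*((3*L + 4*G) - 2) = -3*(-2 + 3*L + 4*G) = 6 - 12*G - 9*L)
w(k) = 144 - 72*k (w(k) = (6 - 12*(-1) - 9*k)*8 = (6 + 12 - 9*k)*8 = (18 - 9*k)*8 = 144 - 72*k)
(w(2)*9)*64 = ((144 - 72*2)*9)*64 = ((144 - 144)*9)*64 = (0*9)*64 = 0*64 = 0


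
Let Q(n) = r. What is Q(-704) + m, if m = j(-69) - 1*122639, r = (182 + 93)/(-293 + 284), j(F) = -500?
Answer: -1108526/9 ≈ -1.2317e+5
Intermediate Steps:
r = -275/9 (r = 275/(-9) = 275*(-⅑) = -275/9 ≈ -30.556)
Q(n) = -275/9
m = -123139 (m = -500 - 1*122639 = -500 - 122639 = -123139)
Q(-704) + m = -275/9 - 123139 = -1108526/9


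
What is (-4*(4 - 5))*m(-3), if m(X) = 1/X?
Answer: -4/3 ≈ -1.3333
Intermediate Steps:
(-4*(4 - 5))*m(-3) = -4*(4 - 5)/(-3) = -4*(-1)*(-1/3) = 4*(-1/3) = -4/3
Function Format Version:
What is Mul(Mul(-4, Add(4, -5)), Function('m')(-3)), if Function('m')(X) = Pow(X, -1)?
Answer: Rational(-4, 3) ≈ -1.3333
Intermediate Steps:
Mul(Mul(-4, Add(4, -5)), Function('m')(-3)) = Mul(Mul(-4, Add(4, -5)), Pow(-3, -1)) = Mul(Mul(-4, -1), Rational(-1, 3)) = Mul(4, Rational(-1, 3)) = Rational(-4, 3)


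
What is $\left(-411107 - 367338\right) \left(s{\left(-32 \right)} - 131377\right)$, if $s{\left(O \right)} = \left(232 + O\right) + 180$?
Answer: $101973959665$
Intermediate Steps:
$s{\left(O \right)} = 412 + O$
$\left(-411107 - 367338\right) \left(s{\left(-32 \right)} - 131377\right) = \left(-411107 - 367338\right) \left(\left(412 - 32\right) - 131377\right) = \left(-411107 - 367338\right) \left(380 - 131377\right) = \left(-778445\right) \left(-130997\right) = 101973959665$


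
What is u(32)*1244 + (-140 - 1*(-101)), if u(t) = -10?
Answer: -12479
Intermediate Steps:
u(32)*1244 + (-140 - 1*(-101)) = -10*1244 + (-140 - 1*(-101)) = -12440 + (-140 + 101) = -12440 - 39 = -12479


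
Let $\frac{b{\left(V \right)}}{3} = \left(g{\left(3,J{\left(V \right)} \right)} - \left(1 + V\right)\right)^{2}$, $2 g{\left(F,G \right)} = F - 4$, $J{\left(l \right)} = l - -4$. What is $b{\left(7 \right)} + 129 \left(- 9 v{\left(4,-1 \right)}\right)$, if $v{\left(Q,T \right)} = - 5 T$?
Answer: $- \frac{22353}{4} \approx -5588.3$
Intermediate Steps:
$J{\left(l \right)} = 4 + l$ ($J{\left(l \right)} = l + 4 = 4 + l$)
$g{\left(F,G \right)} = -2 + \frac{F}{2}$ ($g{\left(F,G \right)} = \frac{F - 4}{2} = \frac{-4 + F}{2} = -2 + \frac{F}{2}$)
$b{\left(V \right)} = 3 \left(- \frac{3}{2} - V\right)^{2}$ ($b{\left(V \right)} = 3 \left(\left(-2 + \frac{1}{2} \cdot 3\right) - \left(1 + V\right)\right)^{2} = 3 \left(\left(-2 + \frac{3}{2}\right) - \left(1 + V\right)\right)^{2} = 3 \left(- \frac{1}{2} - \left(1 + V\right)\right)^{2} = 3 \left(- \frac{3}{2} - V\right)^{2}$)
$b{\left(7 \right)} + 129 \left(- 9 v{\left(4,-1 \right)}\right) = \frac{3 \left(3 + 2 \cdot 7\right)^{2}}{4} + 129 \left(- 9 \left(\left(-5\right) \left(-1\right)\right)\right) = \frac{3 \left(3 + 14\right)^{2}}{4} + 129 \left(\left(-9\right) 5\right) = \frac{3 \cdot 17^{2}}{4} + 129 \left(-45\right) = \frac{3}{4} \cdot 289 - 5805 = \frac{867}{4} - 5805 = - \frac{22353}{4}$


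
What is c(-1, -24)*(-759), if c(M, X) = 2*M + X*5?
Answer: 92598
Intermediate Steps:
c(M, X) = 2*M + 5*X
c(-1, -24)*(-759) = (2*(-1) + 5*(-24))*(-759) = (-2 - 120)*(-759) = -122*(-759) = 92598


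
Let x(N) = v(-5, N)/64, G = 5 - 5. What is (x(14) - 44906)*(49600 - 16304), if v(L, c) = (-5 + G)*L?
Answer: -5980708679/4 ≈ -1.4952e+9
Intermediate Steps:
G = 0
v(L, c) = -5*L (v(L, c) = (-5 + 0)*L = -5*L)
x(N) = 25/64 (x(N) = -5*(-5)/64 = 25*(1/64) = 25/64)
(x(14) - 44906)*(49600 - 16304) = (25/64 - 44906)*(49600 - 16304) = -2873959/64*33296 = -5980708679/4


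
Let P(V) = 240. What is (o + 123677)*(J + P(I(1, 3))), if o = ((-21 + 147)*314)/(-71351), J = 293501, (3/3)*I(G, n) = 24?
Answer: 370299894437669/10193 ≈ 3.6329e+10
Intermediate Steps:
I(G, n) = 24
o = -5652/10193 (o = (126*314)*(-1/71351) = 39564*(-1/71351) = -5652/10193 ≈ -0.55450)
(o + 123677)*(J + P(I(1, 3))) = (-5652/10193 + 123677)*(293501 + 240) = (1260634009/10193)*293741 = 370299894437669/10193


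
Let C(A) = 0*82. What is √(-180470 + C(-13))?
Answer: I*√180470 ≈ 424.82*I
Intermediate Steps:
C(A) = 0
√(-180470 + C(-13)) = √(-180470 + 0) = √(-180470) = I*√180470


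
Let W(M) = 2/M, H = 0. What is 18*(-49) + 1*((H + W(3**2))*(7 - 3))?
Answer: -7930/9 ≈ -881.11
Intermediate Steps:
18*(-49) + 1*((H + W(3**2))*(7 - 3)) = 18*(-49) + 1*((0 + 2/(3**2))*(7 - 3)) = -882 + 1*((0 + 2/9)*4) = -882 + 1*((2/9)*4) = -882 + 1*(8/9) = -882 + 8/9 = -7930/9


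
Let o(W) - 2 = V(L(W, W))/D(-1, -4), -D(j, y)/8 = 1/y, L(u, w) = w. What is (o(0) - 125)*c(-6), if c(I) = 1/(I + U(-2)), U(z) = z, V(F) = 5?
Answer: 241/16 ≈ 15.063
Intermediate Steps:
D(j, y) = -8/y
o(W) = 9/2 (o(W) = 2 + 5/((-8/(-4))) = 2 + 5/((-8*(-¼))) = 2 + 5/2 = 9/2)
c(I) = 1/(-2 + I) (c(I) = 1/(I - 2) = 1/(-2 + I))
(o(0) - 125)*c(-6) = (9/2 - 125)/(-2 - 6) = -241/2/(-8) = -241/2*(-⅛) = 241/16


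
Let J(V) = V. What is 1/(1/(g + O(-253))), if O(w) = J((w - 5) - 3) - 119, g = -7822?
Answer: -8202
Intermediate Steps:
O(w) = -127 + w (O(w) = ((w - 5) - 3) - 119 = ((-5 + w) - 3) - 119 = (-8 + w) - 119 = -127 + w)
1/(1/(g + O(-253))) = 1/(1/(-7822 + (-127 - 253))) = 1/(1/(-7822 - 380)) = 1/(1/(-8202)) = 1/(-1/8202) = -8202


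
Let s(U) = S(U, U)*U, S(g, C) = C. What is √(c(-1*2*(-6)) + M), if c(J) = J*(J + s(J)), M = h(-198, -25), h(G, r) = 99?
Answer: 3*√219 ≈ 44.396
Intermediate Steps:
M = 99
s(U) = U² (s(U) = U*U = U²)
c(J) = J*(J + J²)
√(c(-1*2*(-6)) + M) = √((-1*2*(-6))²*(1 - 1*2*(-6)) + 99) = √((-2*(-6))²*(1 - 2*(-6)) + 99) = √(12²*(1 + 12) + 99) = √(144*13 + 99) = √(1872 + 99) = √1971 = 3*√219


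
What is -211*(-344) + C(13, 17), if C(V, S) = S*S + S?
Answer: 72890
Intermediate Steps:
C(V, S) = S + S² (C(V, S) = S² + S = S + S²)
-211*(-344) + C(13, 17) = -211*(-344) + 17*(1 + 17) = 72584 + 17*18 = 72584 + 306 = 72890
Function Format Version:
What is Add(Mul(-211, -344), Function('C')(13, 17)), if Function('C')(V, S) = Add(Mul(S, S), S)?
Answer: 72890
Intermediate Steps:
Function('C')(V, S) = Add(S, Pow(S, 2)) (Function('C')(V, S) = Add(Pow(S, 2), S) = Add(S, Pow(S, 2)))
Add(Mul(-211, -344), Function('C')(13, 17)) = Add(Mul(-211, -344), Mul(17, Add(1, 17))) = Add(72584, Mul(17, 18)) = Add(72584, 306) = 72890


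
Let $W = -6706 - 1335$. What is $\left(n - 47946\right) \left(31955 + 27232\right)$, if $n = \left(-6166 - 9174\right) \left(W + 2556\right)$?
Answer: $4977150481398$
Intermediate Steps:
$W = -8041$
$n = 84139900$ ($n = \left(-6166 - 9174\right) \left(-8041 + 2556\right) = \left(-15340\right) \left(-5485\right) = 84139900$)
$\left(n - 47946\right) \left(31955 + 27232\right) = \left(84139900 - 47946\right) \left(31955 + 27232\right) = 84091954 \cdot 59187 = 4977150481398$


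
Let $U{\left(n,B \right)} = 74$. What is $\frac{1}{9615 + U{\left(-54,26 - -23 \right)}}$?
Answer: $\frac{1}{9689} \approx 0.00010321$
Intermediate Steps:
$\frac{1}{9615 + U{\left(-54,26 - -23 \right)}} = \frac{1}{9615 + 74} = \frac{1}{9689}$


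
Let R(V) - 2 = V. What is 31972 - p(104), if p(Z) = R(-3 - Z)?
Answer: 32077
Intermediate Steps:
R(V) = 2 + V
p(Z) = -1 - Z (p(Z) = 2 + (-3 - Z) = -1 - Z)
31972 - p(104) = 31972 - (-1 - 1*104) = 31972 - (-1 - 104) = 31972 - 1*(-105) = 31972 + 105 = 32077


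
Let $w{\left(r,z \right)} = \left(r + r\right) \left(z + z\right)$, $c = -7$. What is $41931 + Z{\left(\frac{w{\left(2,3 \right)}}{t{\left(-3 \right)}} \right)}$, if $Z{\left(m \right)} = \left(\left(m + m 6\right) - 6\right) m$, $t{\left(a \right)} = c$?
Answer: $\frac{294237}{7} \approx 42034.0$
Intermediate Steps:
$t{\left(a \right)} = -7$
$w{\left(r,z \right)} = 4 r z$ ($w{\left(r,z \right)} = 2 r 2 z = 4 r z$)
$Z{\left(m \right)} = m \left(-6 + 7 m\right)$ ($Z{\left(m \right)} = \left(\left(m + 6 m\right) - 6\right) m = \left(7 m - 6\right) m = \left(-6 + 7 m\right) m = m \left(-6 + 7 m\right)$)
$41931 + Z{\left(\frac{w{\left(2,3 \right)}}{t{\left(-3 \right)}} \right)} = 41931 + \frac{4 \cdot 2 \cdot 3}{-7} \left(-6 + 7 \frac{4 \cdot 2 \cdot 3}{-7}\right) = 41931 + 24 \left(- \frac{1}{7}\right) \left(-6 + 7 \cdot 24 \left(- \frac{1}{7}\right)\right) = 41931 - \frac{24 \left(-6 + 7 \left(- \frac{24}{7}\right)\right)}{7} = 41931 - \frac{24 \left(-6 - 24\right)}{7} = 41931 - - \frac{720}{7} = 41931 + \frac{720}{7} = \frac{294237}{7}$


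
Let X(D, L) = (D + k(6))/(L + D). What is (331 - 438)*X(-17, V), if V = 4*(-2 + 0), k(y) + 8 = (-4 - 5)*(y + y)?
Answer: -14231/25 ≈ -569.24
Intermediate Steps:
k(y) = -8 - 18*y (k(y) = -8 + (-4 - 5)*(y + y) = -8 - 18*y)
V = -8 (V = 4*(-2) = -8)
X(D, L) = (-116 + D)/(D + L) (X(D, L) = (D + (-8 - 18*6))/(L + D) = (D + (-8 - 108))/(D + L) = (D - 116)/(D + L) = (-116 + D)/(D + L))
(331 - 438)*X(-17, V) = (331 - 438)*((-116 - 17)/(-17 - 8)) = -107*(-133)/(-25) = -(-107)*(-133)/25 = -107*133/25 = -14231/25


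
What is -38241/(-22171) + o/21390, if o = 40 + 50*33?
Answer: 85544398/47423769 ≈ 1.8038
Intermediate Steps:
o = 1690 (o = 40 + 1650 = 1690)
-38241/(-22171) + o/21390 = -38241/(-22171) + 1690/21390 = -38241*(-1/22171) + 1690*(1/21390) = 38241/22171 + 169/2139 = 85544398/47423769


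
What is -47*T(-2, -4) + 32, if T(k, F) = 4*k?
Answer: 408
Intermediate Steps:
-47*T(-2, -4) + 32 = -188*(-2) + 32 = -47*(-8) + 32 = 376 + 32 = 408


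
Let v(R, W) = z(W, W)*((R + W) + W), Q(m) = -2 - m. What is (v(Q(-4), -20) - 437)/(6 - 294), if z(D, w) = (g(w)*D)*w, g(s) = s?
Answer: -303563/288 ≈ -1054.0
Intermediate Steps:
z(D, w) = D*w² (z(D, w) = (w*D)*w = (D*w)*w = D*w²)
v(R, W) = W³*(R + 2*W) (v(R, W) = (W*W²)*((R + W) + W) = W³*(R + 2*W))
(v(Q(-4), -20) - 437)/(6 - 294) = ((-20)³*((-2 - 1*(-4)) + 2*(-20)) - 437)/(6 - 294) = (-8000*((-2 + 4) - 40) - 437)/(-288) = (-8000*(2 - 40) - 437)*(-1/288) = (-8000*(-38) - 437)*(-1/288) = (304000 - 437)*(-1/288) = 303563*(-1/288) = -303563/288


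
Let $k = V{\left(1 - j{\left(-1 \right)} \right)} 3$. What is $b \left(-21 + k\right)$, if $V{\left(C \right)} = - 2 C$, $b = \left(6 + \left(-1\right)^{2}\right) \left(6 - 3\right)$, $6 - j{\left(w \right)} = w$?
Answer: $315$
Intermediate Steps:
$j{\left(w \right)} = 6 - w$
$b = 21$ ($b = \left(6 + 1\right) 3 = 7 \cdot 3 = 21$)
$k = 36$ ($k = - 2 \left(1 - \left(6 - -1\right)\right) 3 = - 2 \left(1 - \left(6 + 1\right)\right) 3 = - 2 \left(1 - 7\right) 3 = \left(-2\right) \left(-6\right) 3 = 12 \cdot 3 = 36$)
$b \left(-21 + k\right) = 21 \left(-21 + 36\right) = 21 \cdot 15 = 315$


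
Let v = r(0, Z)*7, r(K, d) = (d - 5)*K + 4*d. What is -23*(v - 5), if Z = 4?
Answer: -2461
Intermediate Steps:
r(K, d) = 4*d + K*(-5 + d) (r(K, d) = (-5 + d)*K + 4*d = K*(-5 + d) + 4*d = 4*d + K*(-5 + d))
v = 112 (v = (-5*0 + 4*4 + 0*4)*7 = (0 + 16 + 0)*7 = 16*7 = 112)
-23*(v - 5) = -23*(112 - 5) = -23*107 = -2461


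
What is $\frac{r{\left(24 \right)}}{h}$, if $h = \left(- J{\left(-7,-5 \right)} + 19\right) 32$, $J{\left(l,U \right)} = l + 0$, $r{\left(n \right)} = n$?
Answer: $\frac{3}{104} \approx 0.028846$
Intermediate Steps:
$J{\left(l,U \right)} = l$
$h = 832$ ($h = \left(\left(-1\right) \left(-7\right) + 19\right) 32 = \left(7 + 19\right) 32 = 26 \cdot 32 = 832$)
$\frac{r{\left(24 \right)}}{h} = \frac{24}{832} = 24 \cdot \frac{1}{832} = \frac{3}{104}$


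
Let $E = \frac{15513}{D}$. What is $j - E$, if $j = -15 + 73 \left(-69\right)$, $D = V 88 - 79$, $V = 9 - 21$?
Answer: $- \frac{5718507}{1135} \approx -5038.3$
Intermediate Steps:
$V = -12$ ($V = 9 - 21 = -12$)
$D = -1135$ ($D = \left(-12\right) 88 - 79 = -1056 - 79 = -1135$)
$j = -5052$ ($j = -15 - 5037 = -5052$)
$E = - \frac{15513}{1135}$ ($E = \frac{15513}{-1135} = 15513 \left(- \frac{1}{1135}\right) = - \frac{15513}{1135} \approx -13.668$)
$j - E = -5052 - - \frac{15513}{1135} = -5052 + \frac{15513}{1135} = - \frac{5718507}{1135}$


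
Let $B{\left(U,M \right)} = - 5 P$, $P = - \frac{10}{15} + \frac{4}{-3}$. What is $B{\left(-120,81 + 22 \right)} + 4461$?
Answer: $4471$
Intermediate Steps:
$P = -2$ ($P = \left(-10\right) \frac{1}{15} + 4 \left(- \frac{1}{3}\right) = - \frac{2}{3} - \frac{4}{3} = -2$)
$B{\left(U,M \right)} = 10$ ($B{\left(U,M \right)} = \left(-5\right) \left(-2\right) = 10$)
$B{\left(-120,81 + 22 \right)} + 4461 = 10 + 4461 = 4471$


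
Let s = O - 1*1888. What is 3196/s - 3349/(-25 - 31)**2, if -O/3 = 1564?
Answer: -24361/15680 ≈ -1.5536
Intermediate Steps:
O = -4692 (O = -3*1564 = -4692)
s = -6580 (s = -4692 - 1*1888 = -4692 - 1888 = -6580)
3196/s - 3349/(-25 - 31)**2 = 3196/(-6580) - 3349/(-25 - 31)**2 = 3196*(-1/6580) - 3349/((-56)**2) = -17/35 - 3349/3136 = -24361/15680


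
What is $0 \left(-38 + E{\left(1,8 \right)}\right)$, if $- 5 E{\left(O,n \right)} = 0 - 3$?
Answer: $0$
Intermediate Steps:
$E{\left(O,n \right)} = \frac{3}{5}$ ($E{\left(O,n \right)} = - \frac{0 - 3}{5} = \left(- \frac{1}{5}\right) \left(-3\right) = \frac{3}{5}$)
$0 \left(-38 + E{\left(1,8 \right)}\right) = 0 \left(-38 + \frac{3}{5}\right) = 0 \left(- \frac{187}{5}\right) = 0$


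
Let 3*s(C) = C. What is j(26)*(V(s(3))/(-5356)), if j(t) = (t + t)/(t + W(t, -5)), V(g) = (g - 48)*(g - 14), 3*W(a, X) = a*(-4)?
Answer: 141/206 ≈ 0.68447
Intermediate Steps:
W(a, X) = -4*a/3 (W(a, X) = (a*(-4))/3 = (-4*a)/3 = -4*a/3)
s(C) = C/3
V(g) = (-48 + g)*(-14 + g)
j(t) = -6 (j(t) = (t + t)/(t - 4*t/3) = (2*t)/((-t/3)) = (2*t)*(-3/t) = -6)
j(26)*(V(s(3))/(-5356)) = -6*(672 + ((1/3)*3)**2 - 62*3/3)/(-5356) = -6*(672 + 1**2 - 62*1)*(-1)/5356 = -6*(672 + 1 - 62)*(-1)/5356 = -3666*(-1)/5356 = -6*(-47/412) = 141/206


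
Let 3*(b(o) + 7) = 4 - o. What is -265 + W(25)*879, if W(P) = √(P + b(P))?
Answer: -265 + 879*√11 ≈ 2650.3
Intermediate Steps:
b(o) = -17/3 - o/3 (b(o) = -7 + (4 - o)/3 = -7 + (4/3 - o/3) = -17/3 - o/3)
W(P) = √(-17/3 + 2*P/3) (W(P) = √(P + (-17/3 - P/3)) = √(-17/3 + 2*P/3))
-265 + W(25)*879 = -265 + (√(-51 + 6*25)/3)*879 = -265 + (√(-51 + 150)/3)*879 = -265 + (√99/3)*879 = -265 + ((3*√11)/3)*879 = -265 + √11*879 = -265 + 879*√11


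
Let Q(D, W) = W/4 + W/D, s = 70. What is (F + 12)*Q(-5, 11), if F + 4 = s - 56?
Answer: 121/10 ≈ 12.100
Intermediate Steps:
Q(D, W) = W/4 + W/D (Q(D, W) = W*(1/4) + W/D = W/4 + W/D)
F = 10 (F = -4 + (70 - 56) = -4 + 14 = 10)
(F + 12)*Q(-5, 11) = (10 + 12)*((1/4)*11 + 11/(-5)) = 22*(11/4 + 11*(-1/5)) = 22*(11/4 - 11/5) = 22*(11/20) = 121/10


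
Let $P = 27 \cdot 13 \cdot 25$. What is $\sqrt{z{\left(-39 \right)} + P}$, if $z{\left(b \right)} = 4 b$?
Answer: $13 \sqrt{51} \approx 92.839$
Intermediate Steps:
$P = 8775$ ($P = 351 \cdot 25 = 8775$)
$\sqrt{z{\left(-39 \right)} + P} = \sqrt{4 \left(-39\right) + 8775} = \sqrt{-156 + 8775} = \sqrt{8619} = 13 \sqrt{51}$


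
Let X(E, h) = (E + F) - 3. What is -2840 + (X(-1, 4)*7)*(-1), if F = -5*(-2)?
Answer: -2882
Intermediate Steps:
F = 10
X(E, h) = 7 + E (X(E, h) = (E + 10) - 3 = (10 + E) - 3 = 7 + E)
-2840 + (X(-1, 4)*7)*(-1) = -2840 + ((7 - 1)*7)*(-1) = -2840 + (6*7)*(-1) = -2840 + 42*(-1) = -2840 - 42 = -2882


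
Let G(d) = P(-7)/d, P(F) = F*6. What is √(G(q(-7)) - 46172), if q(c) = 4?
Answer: 7*I*√3770/2 ≈ 214.9*I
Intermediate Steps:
P(F) = 6*F
G(d) = -42/d (G(d) = (6*(-7))/d = -42/d)
√(G(q(-7)) - 46172) = √(-42/4 - 46172) = √(-42*¼ - 46172) = √(-21/2 - 46172) = √(-92365/2) = 7*I*√3770/2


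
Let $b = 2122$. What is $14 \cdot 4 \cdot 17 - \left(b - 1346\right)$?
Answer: $176$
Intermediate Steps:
$14 \cdot 4 \cdot 17 - \left(b - 1346\right) = 14 \cdot 4 \cdot 17 - \left(2122 - 1346\right) = 56 \cdot 17 - 776 = 952 - 776 = 176$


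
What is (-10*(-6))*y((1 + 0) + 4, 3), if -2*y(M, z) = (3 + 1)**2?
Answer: -480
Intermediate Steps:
y(M, z) = -8 (y(M, z) = -(3 + 1)**2/2 = -1/2*4**2 = -1/2*16 = -8)
(-10*(-6))*y((1 + 0) + 4, 3) = -10*(-6)*(-8) = 60*(-8) = -480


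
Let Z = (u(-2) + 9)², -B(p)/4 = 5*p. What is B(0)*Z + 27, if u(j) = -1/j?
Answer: 27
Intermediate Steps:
B(p) = -20*p
Z = 361/4 (Z = (-1/(-2) + 9)² = (-1*(-½) + 9)² = (½ + 9)² = (19/2)² = 361/4 ≈ 90.250)
B(0)*Z + 27 = -20*0*(361/4) + 27 = 0*(361/4) + 27 = 0 + 27 = 27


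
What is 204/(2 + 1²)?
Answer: 68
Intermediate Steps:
204/(2 + 1²) = 204/(2 + 1) = 204/3 = 204*(⅓) = 68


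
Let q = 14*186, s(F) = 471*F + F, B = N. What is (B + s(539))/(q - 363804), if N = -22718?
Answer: -7723/12040 ≈ -0.64145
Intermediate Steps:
B = -22718
s(F) = 472*F
q = 2604
(B + s(539))/(q - 363804) = (-22718 + 472*539)/(2604 - 363804) = (-22718 + 254408)/(-361200) = 231690*(-1/361200) = -7723/12040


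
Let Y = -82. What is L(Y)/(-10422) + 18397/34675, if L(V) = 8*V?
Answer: 107240167/180691425 ≈ 0.59350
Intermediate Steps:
L(Y)/(-10422) + 18397/34675 = (8*(-82))/(-10422) + 18397/34675 = -656*(-1/10422) + 18397*(1/34675) = 328/5211 + 18397/34675 = 107240167/180691425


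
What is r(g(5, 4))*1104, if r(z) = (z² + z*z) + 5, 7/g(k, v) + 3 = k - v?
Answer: 32568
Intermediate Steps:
g(k, v) = 7/(-3 + k - v) (g(k, v) = 7/(-3 + (k - v)) = 7/(-3 + k - v))
r(z) = 5 + 2*z² (r(z) = (z² + z²) + 5 = 2*z² + 5 = 5 + 2*z²)
r(g(5, 4))*1104 = (5 + 2*(-7/(3 + 4 - 1*5))²)*1104 = (5 + 2*(-7/(3 + 4 - 5))²)*1104 = (5 + 2*(-7/2)²)*1104 = (5 + 2*(49/4))*1104 = (5 + 49/2)*1104 = (59/2)*1104 = 32568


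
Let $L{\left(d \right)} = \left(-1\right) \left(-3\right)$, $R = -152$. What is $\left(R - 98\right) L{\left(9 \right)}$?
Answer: $-750$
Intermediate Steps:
$L{\left(d \right)} = 3$
$\left(R - 98\right) L{\left(9 \right)} = \left(-152 - 98\right) 3 = \left(-250\right) 3 = -750$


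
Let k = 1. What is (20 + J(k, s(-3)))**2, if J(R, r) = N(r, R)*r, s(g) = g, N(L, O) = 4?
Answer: 64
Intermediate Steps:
J(R, r) = 4*r
(20 + J(k, s(-3)))**2 = (20 + 4*(-3))**2 = (20 - 12)**2 = 8**2 = 64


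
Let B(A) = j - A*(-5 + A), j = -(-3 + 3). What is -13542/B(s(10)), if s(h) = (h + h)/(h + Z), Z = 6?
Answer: -72224/25 ≈ -2889.0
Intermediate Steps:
s(h) = 2*h/(6 + h) (s(h) = (h + h)/(h + 6) = (2*h)/(6 + h) = 2*h/(6 + h))
j = 0 (j = -1*0 = 0)
B(A) = -A*(-5 + A) (B(A) = 0 - A*(-5 + A) = -A*(-5 + A))
-13542/B(s(10)) = -13542*4/(5*(5 - 2*10/(6 + 10))) = -13542*4/(5*(5 - 2*10/16)) = -13542*4/(5*(5 - 1*5/4)) = -13542*4/(5*(5 - 5/4)) = -13542/((5/4)*(15/4)) = -13542/75/16 = -13542*16/75 = -72224/25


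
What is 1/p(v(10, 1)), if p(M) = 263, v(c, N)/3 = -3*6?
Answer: 1/263 ≈ 0.0038023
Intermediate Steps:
v(c, N) = -54 (v(c, N) = 3*(-3*6) = 3*(-18) = -54)
1/p(v(10, 1)) = 1/263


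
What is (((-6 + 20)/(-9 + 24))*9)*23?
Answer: 966/5 ≈ 193.20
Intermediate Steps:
(((-6 + 20)/(-9 + 24))*9)*23 = ((14/15)*9)*23 = (42/5)*23 = 966/5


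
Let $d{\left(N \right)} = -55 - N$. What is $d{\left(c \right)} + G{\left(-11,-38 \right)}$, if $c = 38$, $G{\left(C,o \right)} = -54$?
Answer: $-147$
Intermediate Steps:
$d{\left(c \right)} + G{\left(-11,-38 \right)} = \left(-55 - 38\right) - 54 = -93 - 54 = -147$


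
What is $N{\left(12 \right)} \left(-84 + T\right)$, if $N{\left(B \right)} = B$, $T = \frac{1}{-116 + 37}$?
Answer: $- \frac{79644}{79} \approx -1008.2$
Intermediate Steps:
$T = - \frac{1}{79}$ ($T = \frac{1}{-79} = - \frac{1}{79} \approx -0.012658$)
$N{\left(12 \right)} \left(-84 + T\right) = 12 \left(-84 - \frac{1}{79}\right) = 12 \left(- \frac{6637}{79}\right) = - \frac{79644}{79}$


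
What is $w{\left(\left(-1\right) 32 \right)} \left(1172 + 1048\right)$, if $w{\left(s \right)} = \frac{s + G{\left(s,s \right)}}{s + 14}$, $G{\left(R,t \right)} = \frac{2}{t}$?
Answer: $\frac{31635}{8} \approx 3954.4$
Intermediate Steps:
$w{\left(s \right)} = \frac{s + \frac{2}{s}}{14 + s}$ ($w{\left(s \right)} = \frac{s + \frac{2}{s}}{s + 14} = \frac{s + \frac{2}{s}}{14 + s}$)
$w{\left(\left(-1\right) 32 \right)} \left(1172 + 1048\right) = \frac{2 + \left(\left(-1\right) 32\right)^{2}}{\left(-1\right) 32 \left(14 - 32\right)} \left(1172 + 1048\right) = \frac{2 + \left(-32\right)^{2}}{\left(-32\right) \left(14 - 32\right)} 2220 = - \frac{2 + 1024}{32 \left(-18\right)} 2220 = \left(- \frac{1}{32}\right) \left(- \frac{1}{18}\right) 1026 \cdot 2220 = \frac{57}{32} \cdot 2220 = \frac{31635}{8}$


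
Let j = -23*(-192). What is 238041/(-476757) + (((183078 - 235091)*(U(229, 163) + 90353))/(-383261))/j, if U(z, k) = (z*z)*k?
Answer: 1979669552207045/7471314462704 ≈ 264.97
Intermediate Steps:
U(z, k) = k*z**2 (U(z, k) = z**2*k = k*z**2)
j = 4416
238041/(-476757) + (((183078 - 235091)*(U(229, 163) + 90353))/(-383261))/j = 238041/(-476757) + (((183078 - 235091)*(163*229**2 + 90353))/(-383261))/4416 = 238041*(-1/476757) + (-52013*(163*52441 + 90353)*(-1/383261))*(1/4416) = -26449/52973 + (-52013*(8547883 + 90353)*(-1/383261))*(1/4416) = -26449/52973 + (-52013*8638236*(-1/383261))*(1/4416) = -26449/52973 - 449300569068*(-1/383261)*(1/4416) = -26449/52973 + (449300569068/383261)*(1/4416) = -26449/52973 + 37441714089/141040048 = 1979669552207045/7471314462704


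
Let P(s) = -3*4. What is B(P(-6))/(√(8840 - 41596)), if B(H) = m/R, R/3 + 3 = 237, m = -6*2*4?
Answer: 4*I*√8189/958113 ≈ 0.0003778*I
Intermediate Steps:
m = -48 (m = -12*4 = -48)
P(s) = -12
R = 702 (R = -9 + 3*237 = -9 + 711 = 702)
B(H) = -8/117 (B(H) = -48/702 = -48*1/702 = -8/117)
B(P(-6))/(√(8840 - 41596)) = -8/(117*√(8840 - 41596)) = -8*(-I*√8189/16378)/117 = -(-4)*I*√8189/958113 = 4*I*√8189/958113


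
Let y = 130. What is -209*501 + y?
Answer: -104579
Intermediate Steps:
-209*501 + y = -209*501 + 130 = -104709 + 130 = -104579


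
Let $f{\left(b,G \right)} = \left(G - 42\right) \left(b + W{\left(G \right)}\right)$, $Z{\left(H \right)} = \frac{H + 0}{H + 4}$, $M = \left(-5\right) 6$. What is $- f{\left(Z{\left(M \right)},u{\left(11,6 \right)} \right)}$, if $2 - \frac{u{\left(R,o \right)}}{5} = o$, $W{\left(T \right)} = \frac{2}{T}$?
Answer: $\frac{4247}{65} \approx 65.339$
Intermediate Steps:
$u{\left(R,o \right)} = 10 - 5 o$
$M = -30$
$Z{\left(H \right)} = \frac{H}{4 + H}$
$f{\left(b,G \right)} = \left(-42 + G\right) \left(b + \frac{2}{G}\right)$ ($f{\left(b,G \right)} = \left(G - 42\right) \left(b + \frac{2}{G}\right) = \left(-42 + G\right) \left(b + \frac{2}{G}\right)$)
$- f{\left(Z{\left(M \right)},u{\left(11,6 \right)} \right)} = - (2 - \frac{84}{10 - 30} - 42 \left(- \frac{30}{4 - 30}\right) + \left(10 - 30\right) \left(- \frac{30}{4 - 30}\right)) = - (2 - \frac{84}{10 - 30} - 42 \left(- \frac{30}{-26}\right) + \left(10 - 30\right) \left(- \frac{30}{-26}\right)) = - (2 - \frac{84}{-20} - 42 \left(\left(-30\right) \left(- \frac{1}{26}\right)\right) - 20 \left(\left(-30\right) \left(- \frac{1}{26}\right)\right)) = - (2 - - \frac{21}{5} - \frac{630}{13} - \frac{300}{13}) = - (2 + \frac{21}{5} - \frac{630}{13} - \frac{300}{13}) = \left(-1\right) \left(- \frac{4247}{65}\right) = \frac{4247}{65}$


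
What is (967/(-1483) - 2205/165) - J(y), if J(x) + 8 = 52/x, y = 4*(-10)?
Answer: -769271/163130 ≈ -4.7157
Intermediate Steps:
y = -40
J(x) = -8 + 52/x
(967/(-1483) - 2205/165) - J(y) = (967/(-1483) - 2205/165) - (-8 + 52/(-40)) = (967*(-1/1483) - 2205*1/165) - (-8 + 52*(-1/40)) = (-967/1483 - 147/11) - (-8 - 13/10) = -228638/16313 - 1*(-93/10) = -228638/16313 + 93/10 = -769271/163130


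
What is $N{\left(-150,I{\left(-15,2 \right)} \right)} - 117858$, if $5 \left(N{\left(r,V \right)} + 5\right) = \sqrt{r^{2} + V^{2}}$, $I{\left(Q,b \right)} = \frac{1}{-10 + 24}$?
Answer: $-117863 + \frac{\sqrt{4410001}}{70} \approx -1.1783 \cdot 10^{5}$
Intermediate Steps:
$I{\left(Q,b \right)} = \frac{1}{14}$
$N{\left(r,V \right)} = -5 + \frac{\sqrt{V^{2} + r^{2}}}{5}$ ($N{\left(r,V \right)} = -5 + \frac{\sqrt{r^{2} + V^{2}}}{5} = -5 + \frac{\sqrt{V^{2} + r^{2}}}{5}$)
$N{\left(-150,I{\left(-15,2 \right)} \right)} - 117858 = \left(-5 + \frac{\sqrt{\left(\frac{1}{14}\right)^{2} + \left(-150\right)^{2}}}{5}\right) - 117858 = \left(-5 + \frac{\sqrt{\frac{1}{196} + 22500}}{5}\right) - 117858 = \left(-5 + \frac{\sqrt{\frac{4410001}{196}}}{5}\right) - 117858 = \left(-5 + \frac{\frac{1}{14} \sqrt{4410001}}{5}\right) - 117858 = \left(-5 + \frac{\sqrt{4410001}}{70}\right) - 117858 = -117863 + \frac{\sqrt{4410001}}{70}$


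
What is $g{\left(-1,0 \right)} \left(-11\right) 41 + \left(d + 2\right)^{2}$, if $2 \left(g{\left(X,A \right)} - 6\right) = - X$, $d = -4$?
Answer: $- \frac{5855}{2} \approx -2927.5$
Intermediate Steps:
$g{\left(X,A \right)} = 6 - \frac{X}{2}$ ($g{\left(X,A \right)} = 6 + \frac{\left(-1\right) X}{2} = 6 - \frac{X}{2}$)
$g{\left(-1,0 \right)} \left(-11\right) 41 + \left(d + 2\right)^{2} = \left(6 - - \frac{1}{2}\right) \left(-11\right) 41 + \left(-4 + 2\right)^{2} = \left(6 + \frac{1}{2}\right) \left(-11\right) 41 + \left(-2\right)^{2} = \frac{13}{2} \left(-11\right) 41 + 4 = \left(- \frac{143}{2}\right) 41 + 4 = - \frac{5863}{2} + 4 = - \frac{5855}{2}$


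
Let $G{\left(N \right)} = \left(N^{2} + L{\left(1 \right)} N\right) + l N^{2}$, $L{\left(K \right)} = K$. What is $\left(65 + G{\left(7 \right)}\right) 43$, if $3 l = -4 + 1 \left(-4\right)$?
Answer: $- \frac{1247}{3} \approx -415.67$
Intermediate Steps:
$l = - \frac{8}{3}$ ($l = \frac{-4 + 1 \left(-4\right)}{3} = \frac{-4 - 4}{3} = \frac{1}{3} \left(-8\right) = - \frac{8}{3} \approx -2.6667$)
$G{\left(N \right)} = N - \frac{5 N^{2}}{3}$ ($G{\left(N \right)} = \left(N^{2} + 1 N\right) - \frac{8 N^{2}}{3} = \left(N^{2} + N\right) - \frac{8 N^{2}}{3} = \left(N + N^{2}\right) - \frac{8 N^{2}}{3} = N - \frac{5 N^{2}}{3}$)
$\left(65 + G{\left(7 \right)}\right) 43 = \left(65 + \frac{1}{3} \cdot 7 \left(3 - 35\right)\right) 43 = \left(65 + \frac{1}{3} \cdot 7 \left(-32\right)\right) 43 = \left(65 - \frac{224}{3}\right) 43 = \left(- \frac{29}{3}\right) 43 = - \frac{1247}{3}$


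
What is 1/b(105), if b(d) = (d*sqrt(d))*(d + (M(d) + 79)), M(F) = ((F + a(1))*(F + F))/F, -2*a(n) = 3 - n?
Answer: sqrt(105)/4321800 ≈ 2.3710e-6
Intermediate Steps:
a(n) = -3/2 + n/2 (a(n) = -(3 - n)/2 = -3/2 + n/2)
M(F) = -2 + 2*F (M(F) = ((F + (-3/2 + (1/2)*1))*(F + F))/F = ((F + (-3/2 + 1/2))*(2*F))/F = ((F - 1)*(2*F))/F = ((-1 + F)*(2*F))/F = (2*F*(-1 + F))/F = -2 + 2*F)
b(d) = d**(3/2)*(77 + 3*d) (b(d) = (d*sqrt(d))*(d + ((-2 + 2*d) + 79)) = d**(3/2)*(d + (77 + 2*d)) = d**(3/2)*(77 + 3*d))
1/b(105) = 1/(105**(3/2)*(77 + 3*105)) = 1/((105*sqrt(105))*(77 + 315)) = 1/((105*sqrt(105))*392) = 1/(41160*sqrt(105)) = sqrt(105)/4321800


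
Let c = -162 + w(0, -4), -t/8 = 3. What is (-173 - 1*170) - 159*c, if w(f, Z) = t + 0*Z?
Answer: 29231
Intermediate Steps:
t = -24 (t = -8*3 = -24)
w(f, Z) = -24 (w(f, Z) = -24 + 0*Z = -24 + 0 = -24)
c = -186 (c = -162 - 24 = -186)
(-173 - 1*170) - 159*c = (-173 - 1*170) - 159*(-186) = (-173 - 170) + 29574 = -343 + 29574 = 29231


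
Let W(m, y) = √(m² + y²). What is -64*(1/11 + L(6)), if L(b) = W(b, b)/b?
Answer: -64/11 - 64*√2 ≈ -96.328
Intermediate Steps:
L(b) = √2*√(b²)/b (L(b) = √(b² + b²)/b = √(2*b²)/b = (√2*√(b²))/b = √2*√(b²)/b)
-64*(1/11 + L(6)) = -64*(1/11 + √2*√(6²)/6) = -64*(1/11 + √2*(⅙)*√36) = -64*(1/11 + √2*(⅙)*6) = -64*(1/11 + √2) = -64/11 - 64*√2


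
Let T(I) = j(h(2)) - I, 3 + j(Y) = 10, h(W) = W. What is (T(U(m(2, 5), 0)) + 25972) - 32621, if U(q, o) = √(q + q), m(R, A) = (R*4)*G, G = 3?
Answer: -6642 - 4*√3 ≈ -6648.9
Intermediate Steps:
m(R, A) = 12*R (m(R, A) = (R*4)*3 = (4*R)*3 = 12*R)
U(q, o) = √2*√q (U(q, o) = √(2*q) = √2*√q)
j(Y) = 7 (j(Y) = -3 + 10 = 7)
T(I) = 7 - I
(T(U(m(2, 5), 0)) + 25972) - 32621 = ((7 - √2*√(12*2)) + 25972) - 32621 = ((7 - √2*√24) + 25972) - 32621 = ((7 - √2*2*√6) + 25972) - 32621 = ((7 - 4*√3) + 25972) - 32621 = (25979 - 4*√3) - 32621 = -6642 - 4*√3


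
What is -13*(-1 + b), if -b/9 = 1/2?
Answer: 143/2 ≈ 71.500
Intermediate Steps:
b = -9/2 ≈ -4.5000
-13*(-1 + b) = -13*(-1 - 9/2) = -13*(-11/2) = 143/2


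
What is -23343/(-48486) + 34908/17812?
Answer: 175694567/71969386 ≈ 2.4412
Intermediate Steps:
-23343/(-48486) + 34908/17812 = -23343*(-1/48486) + 34908*(1/17812) = 7781/16162 + 8727/4453 = 175694567/71969386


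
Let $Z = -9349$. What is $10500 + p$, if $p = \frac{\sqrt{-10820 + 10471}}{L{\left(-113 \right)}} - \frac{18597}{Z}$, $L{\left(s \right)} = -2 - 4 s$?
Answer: $\frac{98183097}{9349} + \frac{i \sqrt{349}}{450} \approx 10502.0 + 0.041515 i$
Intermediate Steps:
$p = \frac{18597}{9349} + \frac{i \sqrt{349}}{450}$ ($p = \frac{\sqrt{-10820 + 10471}}{-2 - -452} - \frac{18597}{-9349} = \frac{\sqrt{-349}}{-2 + 452} - - \frac{18597}{9349} = \frac{i \sqrt{349}}{450} + \frac{18597}{9349} = \frac{18597}{9349} + \frac{i \sqrt{349}}{450} \approx 1.9892 + 0.041515 i$)
$10500 + p = 10500 + \left(\frac{18597}{9349} + \frac{i \sqrt{349}}{450}\right) = \frac{98183097}{9349} + \frac{i \sqrt{349}}{450}$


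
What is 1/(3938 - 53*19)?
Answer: 1/2931 ≈ 0.00034118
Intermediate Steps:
1/(3938 - 53*19) = 1/(3938 - 1007) = 1/2931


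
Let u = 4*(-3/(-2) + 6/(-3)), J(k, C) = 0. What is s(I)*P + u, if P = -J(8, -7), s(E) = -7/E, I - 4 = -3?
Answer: -2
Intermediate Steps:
I = 1 (I = 4 - 3 = 1)
u = -2 (u = 4*(-3*(-½) + 6*(-⅓)) = 4*(3/2 - 2) = 4*(-½) = -2)
P = 0 (P = -1*0 = 0)
s(I)*P + u = -7/1*0 - 2 = -7*1*0 - 2 = -7*0 - 2 = 0 - 2 = -2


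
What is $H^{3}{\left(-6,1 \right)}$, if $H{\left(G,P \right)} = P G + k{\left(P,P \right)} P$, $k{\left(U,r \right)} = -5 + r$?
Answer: $-1000$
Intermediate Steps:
$H{\left(G,P \right)} = G P + P \left(-5 + P\right)$ ($H{\left(G,P \right)} = P G + \left(-5 + P\right) P = G P + P \left(-5 + P\right)$)
$H^{3}{\left(-6,1 \right)} = \left(1 \left(-5 - 6 + 1\right)\right)^{3} = \left(1 \left(-10\right)\right)^{3} = \left(-10\right)^{3} = -1000$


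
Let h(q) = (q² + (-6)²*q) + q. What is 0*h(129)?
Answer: 0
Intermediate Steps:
h(q) = q² + 37*q (h(q) = (q² + 36*q) + q = q² + 37*q)
0*h(129) = 0*(129*(37 + 129)) = 0*(129*166) = 0*21414 = 0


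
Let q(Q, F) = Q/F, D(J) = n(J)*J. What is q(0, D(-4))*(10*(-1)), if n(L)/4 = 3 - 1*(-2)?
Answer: 0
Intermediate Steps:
n(L) = 20 (n(L) = 4*(3 - 1*(-2)) = 4*(3 + 2) = 4*5 = 20)
D(J) = 20*J
q(0, D(-4))*(10*(-1)) = (0/((20*(-4))))*(10*(-1)) = (0/(-80))*(-10) = (0*(-1/80))*(-10) = 0*(-10) = 0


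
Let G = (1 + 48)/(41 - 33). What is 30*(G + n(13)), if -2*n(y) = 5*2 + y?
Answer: -645/4 ≈ -161.25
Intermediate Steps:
n(y) = -5 - y/2 (n(y) = -(5*2 + y)/2 = -(10 + y)/2 = -5 - y/2)
G = 49/8 ≈ 6.1250
30*(G + n(13)) = 30*(49/8 + (-5 - 1/2*13)) = 30*(49/8 + (-5 - 13/2)) = 30*(49/8 - 23/2) = 30*(-43/8) = -645/4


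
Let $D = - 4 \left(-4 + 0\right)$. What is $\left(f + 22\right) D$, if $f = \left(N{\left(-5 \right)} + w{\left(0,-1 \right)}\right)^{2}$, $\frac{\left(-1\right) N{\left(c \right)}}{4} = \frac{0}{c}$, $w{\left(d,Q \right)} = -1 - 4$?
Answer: $752$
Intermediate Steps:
$D = 16$ ($D = \left(-4\right) \left(-4\right) = 16$)
$w{\left(d,Q \right)} = -5$
$N{\left(c \right)} = 0$ ($N{\left(c \right)} = - 4 \frac{0}{c} = \left(-4\right) 0 = 0$)
$f = 25$ ($f = \left(0 - 5\right)^{2} = \left(-5\right)^{2} = 25$)
$\left(f + 22\right) D = \left(25 + 22\right) 16 = 47 \cdot 16 = 752$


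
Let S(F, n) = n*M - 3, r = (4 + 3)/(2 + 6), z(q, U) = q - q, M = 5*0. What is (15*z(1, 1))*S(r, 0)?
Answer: 0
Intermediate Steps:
M = 0
z(q, U) = 0
r = 7/8 ≈ 0.87500
S(F, n) = -3 (S(F, n) = n*0 - 3 = 0 - 3 = -3)
(15*z(1, 1))*S(r, 0) = (15*0)*(-3) = 0*(-3) = 0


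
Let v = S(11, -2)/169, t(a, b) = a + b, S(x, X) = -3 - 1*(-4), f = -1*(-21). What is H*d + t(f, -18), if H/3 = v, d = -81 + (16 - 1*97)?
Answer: 21/169 ≈ 0.12426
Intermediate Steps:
f = 21
S(x, X) = 1 (S(x, X) = -3 + 4 = 1)
v = 1/169 ≈ 0.0059172
d = -162 (d = -81 + (16 - 97) = -81 - 81 = -162)
H = 3/169 (H = 3*(1/169) = 3/169 ≈ 0.017751)
H*d + t(f, -18) = (3/169)*(-162) + (21 - 18) = -486/169 + 3 = 21/169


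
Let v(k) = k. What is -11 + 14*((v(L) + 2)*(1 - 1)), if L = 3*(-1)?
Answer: -11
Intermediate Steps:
L = -3
-11 + 14*((v(L) + 2)*(1 - 1)) = -11 + 14*((-3 + 2)*(1 - 1)) = -11 + 14*(-1*0) = -11 + 14*0 = -11 + 0 = -11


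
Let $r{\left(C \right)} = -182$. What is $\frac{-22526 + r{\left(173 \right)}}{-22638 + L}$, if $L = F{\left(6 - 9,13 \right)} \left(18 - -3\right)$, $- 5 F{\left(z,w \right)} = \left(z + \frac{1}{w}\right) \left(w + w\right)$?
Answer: $\frac{8110}{7971} \approx 1.0174$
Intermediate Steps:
$F{\left(z,w \right)} = - \frac{2 w \left(z + \frac{1}{w}\right)}{5}$ ($F{\left(z,w \right)} = - \frac{\left(z + \frac{1}{w}\right) \left(w + w\right)}{5} = - \frac{\left(z + \frac{1}{w}\right) 2 w}{5} = - \frac{2 w \left(z + \frac{1}{w}\right)}{5}$)
$L = \frac{1596}{5}$ ($L = \left(- \frac{2}{5} - \frac{26 \left(6 - 9\right)}{5}\right) \left(18 - -3\right) = \left(- \frac{2}{5} - \frac{26}{5} \left(-3\right)\right) \left(18 + 3\right) = \left(- \frac{2}{5} + \frac{78}{5}\right) 21 = \frac{76}{5} \cdot 21 = \frac{1596}{5} \approx 319.2$)
$\frac{-22526 + r{\left(173 \right)}}{-22638 + L} = \frac{-22526 - 182}{-22638 + \frac{1596}{5}} = - \frac{22708}{- \frac{111594}{5}} = \left(-22708\right) \left(- \frac{5}{111594}\right) = \frac{8110}{7971}$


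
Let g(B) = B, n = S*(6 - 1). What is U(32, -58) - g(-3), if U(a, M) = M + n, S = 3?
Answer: -40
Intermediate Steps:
n = 15 (n = 3*(6 - 1) = 3*5 = 15)
U(a, M) = 15 + M (U(a, M) = M + 15 = 15 + M)
U(32, -58) - g(-3) = (15 - 58) - 1*(-3) = -43 + 3 = -40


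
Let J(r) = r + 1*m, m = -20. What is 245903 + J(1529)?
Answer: 247412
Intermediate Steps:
J(r) = -20 + r (J(r) = r + 1*(-20) = r - 20 = -20 + r)
245903 + J(1529) = 245903 + (-20 + 1529) = 245903 + 1509 = 247412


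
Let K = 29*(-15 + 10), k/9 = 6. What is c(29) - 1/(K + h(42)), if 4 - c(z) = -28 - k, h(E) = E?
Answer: 8859/103 ≈ 86.010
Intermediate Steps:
k = 54 (k = 9*6 = 54)
K = -145 (K = 29*(-5) = -145)
c(z) = 86 (c(z) = 4 - (-28 - 1*54) = 4 - (-28 - 54) = 4 - 1*(-82) = 4 + 82 = 86)
c(29) - 1/(K + h(42)) = 86 - 1/(-145 + 42) = 86 - 1/(-103) = 86 - 1*(-1/103) = 86 + 1/103 = 8859/103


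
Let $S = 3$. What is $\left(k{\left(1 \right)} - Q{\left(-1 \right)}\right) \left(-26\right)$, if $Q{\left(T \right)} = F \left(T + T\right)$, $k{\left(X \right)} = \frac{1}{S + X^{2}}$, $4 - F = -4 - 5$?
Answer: $- \frac{1365}{2} \approx -682.5$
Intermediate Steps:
$F = 13$ ($F = 4 - \left(-4 - 5\right) = 4 - -9 = 4 + 9 = 13$)
$k{\left(X \right)} = \frac{1}{3 + X^{2}}$
$Q{\left(T \right)} = 26 T$ ($Q{\left(T \right)} = 13 \left(T + T\right) = 13 \cdot 2 T = 26 T$)
$\left(k{\left(1 \right)} - Q{\left(-1 \right)}\right) \left(-26\right) = \left(\frac{1}{3 + 1^{2}} - 26 \left(-1\right)\right) \left(-26\right) = \left(\frac{1}{3 + 1} - -26\right) \left(-26\right) = \left(\frac{1}{4} + 26\right) \left(-26\right) = \frac{105}{4} \left(-26\right) = - \frac{1365}{2}$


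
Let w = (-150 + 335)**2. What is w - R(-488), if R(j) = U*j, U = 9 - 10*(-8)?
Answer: 77657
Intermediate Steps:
U = 89 (U = 9 + 80 = 89)
w = 34225 (w = 185**2 = 34225)
R(j) = 89*j
w - R(-488) = 34225 - 89*(-488) = 34225 - 1*(-43432) = 34225 + 43432 = 77657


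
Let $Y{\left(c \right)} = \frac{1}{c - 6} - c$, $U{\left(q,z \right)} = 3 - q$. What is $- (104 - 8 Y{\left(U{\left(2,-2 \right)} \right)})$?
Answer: $- \frac{568}{5} \approx -113.6$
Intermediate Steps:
$Y{\left(c \right)} = \frac{1}{-6 + c} - c$
$- (104 - 8 Y{\left(U{\left(2,-2 \right)} \right)}) = - (104 - 8 \frac{1 - \left(3 - 2\right)^{2} + 6 \left(3 - 2\right)}{-6 + \left(3 - 2\right)}) = - (104 - 8 \frac{1 - 1^{2} + 6 \cdot 1}{-6 + 1}) = - (104 - 8 \frac{1 - 1 + 6}{-5}) = - (104 - 8 \left(- \frac{1 - 1 + 6}{5}\right)) = - (104 - 8 \left(\left(- \frac{1}{5}\right) 6\right)) = - (104 - - \frac{48}{5}) = - (104 + \frac{48}{5}) = \left(-1\right) \frac{568}{5} = - \frac{568}{5}$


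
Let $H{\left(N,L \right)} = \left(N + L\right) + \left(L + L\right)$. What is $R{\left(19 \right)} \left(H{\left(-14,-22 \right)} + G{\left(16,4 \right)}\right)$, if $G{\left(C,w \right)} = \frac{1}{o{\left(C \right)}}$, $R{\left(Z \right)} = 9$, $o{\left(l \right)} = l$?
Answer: $- \frac{11511}{16} \approx -719.44$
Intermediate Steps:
$H{\left(N,L \right)} = N + 3 L$ ($H{\left(N,L \right)} = \left(L + N\right) + 2 L = N + 3 L$)
$G{\left(C,w \right)} = \frac{1}{C}$
$R{\left(19 \right)} \left(H{\left(-14,-22 \right)} + G{\left(16,4 \right)}\right) = 9 \left(\left(-14 + 3 \left(-22\right)\right) + \frac{1}{16}\right) = 9 \left(\left(-14 - 66\right) + \frac{1}{16}\right) = 9 \left(-80 + \frac{1}{16}\right) = 9 \left(- \frac{1279}{16}\right) = - \frac{11511}{16}$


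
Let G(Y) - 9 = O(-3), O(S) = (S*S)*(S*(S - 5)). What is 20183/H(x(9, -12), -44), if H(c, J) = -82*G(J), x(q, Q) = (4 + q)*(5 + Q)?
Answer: -20183/18450 ≈ -1.0939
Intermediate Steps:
O(S) = S³*(-5 + S) (O(S) = S²*(S*(-5 + S)) = S³*(-5 + S))
G(Y) = 225 (G(Y) = 9 + (-3)³*(-5 - 3) = 9 - 27*(-8) = 9 + 216 = 225)
H(c, J) = -18450 (H(c, J) = -82*225 = -18450)
20183/H(x(9, -12), -44) = 20183/(-18450) = 20183*(-1/18450) = -20183/18450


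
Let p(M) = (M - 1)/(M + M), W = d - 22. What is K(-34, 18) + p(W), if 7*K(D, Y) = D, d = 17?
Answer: -149/35 ≈ -4.2571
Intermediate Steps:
K(D, Y) = D/7
W = -5 (W = 17 - 22 = -5)
p(M) = (-1 + M)/(2*M) (p(M) = (-1 + M)/((2*M)) = (-1 + M)*(1/(2*M)) = (-1 + M)/(2*M))
K(-34, 18) + p(W) = (⅐)*(-34) + (½)*(-1 - 5)/(-5) = -34/7 + (½)*(-⅕)*(-6) = -34/7 + ⅗ = -149/35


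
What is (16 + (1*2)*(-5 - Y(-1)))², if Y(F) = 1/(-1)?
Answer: 64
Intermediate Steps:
Y(F) = -1
(16 + (1*2)*(-5 - Y(-1)))² = (16 + (1*2)*(-5 - 1*(-1)))² = (16 + 2*(-5 + 1))² = (16 + 2*(-4))² = (16 - 8)² = 8² = 64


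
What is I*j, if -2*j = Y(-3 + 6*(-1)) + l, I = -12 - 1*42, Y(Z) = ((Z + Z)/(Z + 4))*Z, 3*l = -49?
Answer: -6579/5 ≈ -1315.8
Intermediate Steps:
l = -49/3 (l = (1/3)*(-49) = -49/3 ≈ -16.333)
Y(Z) = 2*Z**2/(4 + Z) (Y(Z) = ((2*Z)/(4 + Z))*Z = (2*Z/(4 + Z))*Z = 2*Z**2/(4 + Z))
I = -54 (I = -12 - 42 = -54)
j = 731/30 (j = -(2*(-3 + 6*(-1))**2/(4 + (-3 + 6*(-1))) - 49/3)/2 = -(2*(-3 - 6)**2/(4 + (-3 - 6)) - 49/3)/2 = -(2*(-9)**2/(4 - 9) - 49/3)/2 = -(2*81/(-5) - 49/3)/2 = -(2*81*(-1/5) - 49/3)/2 = -(-162/5 - 49/3)/2 = -1/2*(-731/15) = 731/30 ≈ 24.367)
I*j = -54*731/30 = -6579/5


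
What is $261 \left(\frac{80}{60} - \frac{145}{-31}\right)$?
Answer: $\frac{48633}{31} \approx 1568.8$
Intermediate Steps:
$261 \left(\frac{80}{60} - \frac{145}{-31}\right) = 261 \left(80 \cdot \frac{1}{60} - - \frac{145}{31}\right) = 261 \left(\frac{4}{3} + \frac{145}{31}\right) = 261 \cdot \frac{559}{93} = \frac{48633}{31}$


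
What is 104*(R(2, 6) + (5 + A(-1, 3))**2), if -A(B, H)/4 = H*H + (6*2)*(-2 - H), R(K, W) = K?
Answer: 4543032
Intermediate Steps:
A(B, H) = 96 - 4*H**2 + 48*H (A(B, H) = -4*(H*H + (6*2)*(-2 - H)) = -4*(H**2 + 12*(-2 - H)) = -4*(H**2 + (-24 - 12*H)) = -4*(-24 + H**2 - 12*H) = 96 - 4*H**2 + 48*H)
104*(R(2, 6) + (5 + A(-1, 3))**2) = 104*(2 + (5 + (96 - 4*3**2 + 48*3))**2) = 104*(2 + (5 + (96 - 4*9 + 144))**2) = 104*(2 + (5 + (96 - 36 + 144))**2) = 104*(2 + (5 + 204)**2) = 104*(2 + 209**2) = 104*(2 + 43681) = 104*43683 = 4543032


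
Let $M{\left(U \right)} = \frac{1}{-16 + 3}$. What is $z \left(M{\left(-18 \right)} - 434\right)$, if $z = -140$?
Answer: $\frac{790020}{13} \approx 60771.0$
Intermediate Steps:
$M{\left(U \right)} = - \frac{1}{13}$ ($M{\left(U \right)} = \frac{1}{-13} = - \frac{1}{13}$)
$z \left(M{\left(-18 \right)} - 434\right) = - 140 \left(- \frac{1}{13} - 434\right) = \left(-140\right) \left(- \frac{5643}{13}\right) = \frac{790020}{13}$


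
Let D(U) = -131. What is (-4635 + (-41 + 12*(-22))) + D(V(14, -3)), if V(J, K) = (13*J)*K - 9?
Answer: -5071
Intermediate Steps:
V(J, K) = -9 + 13*J*K (V(J, K) = 13*J*K - 9 = -9 + 13*J*K)
(-4635 + (-41 + 12*(-22))) + D(V(14, -3)) = (-4635 + (-41 + 12*(-22))) - 131 = (-4635 + (-41 - 264)) - 131 = (-4635 - 305) - 131 = -4940 - 131 = -5071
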